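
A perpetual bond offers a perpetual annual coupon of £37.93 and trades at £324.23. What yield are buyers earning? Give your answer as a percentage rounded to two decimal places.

P = C/r ⇒ r = C/P = £37.93/£324.23 = 0.116985

11.70%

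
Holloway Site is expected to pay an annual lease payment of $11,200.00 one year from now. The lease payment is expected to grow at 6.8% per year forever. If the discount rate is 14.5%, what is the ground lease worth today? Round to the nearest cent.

$145454.55

Growing perpetuity: P = D₁ / (r − g) = $11,200.0000 / (0.145 − 0.068) = $145,454.55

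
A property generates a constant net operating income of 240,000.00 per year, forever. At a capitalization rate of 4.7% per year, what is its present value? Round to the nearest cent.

5106382.98

Level perpetuity: PV = C / r = 240,000.00 / 0.047 = 5,106,382.98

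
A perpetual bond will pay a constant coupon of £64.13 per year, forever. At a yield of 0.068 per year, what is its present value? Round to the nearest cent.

£943.09

Level perpetuity: PV = C / r = £64.13 / 0.068 = £943.09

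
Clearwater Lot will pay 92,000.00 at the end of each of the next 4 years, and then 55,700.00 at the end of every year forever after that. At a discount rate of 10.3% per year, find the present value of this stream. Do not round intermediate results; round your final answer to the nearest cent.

655099.52

PV of 4-year annuity: 92,000.00 × [1 − (1+0.103)^−4] / 0.103 = 289743.79394
Perpetuity value at year 4: 55,700.00 / 0.103 = 540776.69903
PV of perpetuity: 540776.69903 / (1+0.103)^4 = 365355.72813
Total PV = 289743.79394 + 365355.72813 = 655099.52207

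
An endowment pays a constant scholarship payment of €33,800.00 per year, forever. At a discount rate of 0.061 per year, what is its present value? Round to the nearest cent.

Level perpetuity: PV = C / r = €33,800.00 / 0.061 = €554,098.36

€554098.36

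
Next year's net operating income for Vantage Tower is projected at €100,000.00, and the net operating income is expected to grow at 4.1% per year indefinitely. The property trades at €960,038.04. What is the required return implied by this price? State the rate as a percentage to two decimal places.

14.52%

P = D₁/(r − g) ⇒ r = D₁/P + g = €100,000.0000/€960,038.04 + 0.041 = 0.104163 + 0.041 = 0.145163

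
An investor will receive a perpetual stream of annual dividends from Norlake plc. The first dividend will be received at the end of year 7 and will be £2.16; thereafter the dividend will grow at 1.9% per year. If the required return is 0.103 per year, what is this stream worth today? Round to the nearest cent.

£14.28

Value at end of year 6: C₁ / (r − g) = £2.16 / (0.103 − 0.019) = £25.7143
Discount to today: PV = £25.7143 / (1 + 0.103)^6 = £25.7143 / 1.800749 = £14.28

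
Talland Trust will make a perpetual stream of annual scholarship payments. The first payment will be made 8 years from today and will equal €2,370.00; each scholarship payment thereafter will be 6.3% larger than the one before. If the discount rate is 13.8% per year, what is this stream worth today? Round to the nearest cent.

Value at end of year 7: C₁ / (r − g) = €2,370.00 / (0.138 − 0.063) = €31,600.0000
Discount to today: PV = €31,600.0000 / (1 + 0.138)^7 = €31,600.0000 / 2.471700 = €12,784.72

€12784.72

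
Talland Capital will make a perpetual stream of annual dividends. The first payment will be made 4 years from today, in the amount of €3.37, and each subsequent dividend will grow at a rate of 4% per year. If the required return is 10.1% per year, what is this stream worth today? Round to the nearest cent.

Value at end of year 3: C₁ / (r − g) = €3.37 / (0.101 − 0.04) = €55.2459
Discount to today: PV = €55.2459 / (1 + 0.101)^3 = €55.2459 / 1.334633 = €41.39

€41.39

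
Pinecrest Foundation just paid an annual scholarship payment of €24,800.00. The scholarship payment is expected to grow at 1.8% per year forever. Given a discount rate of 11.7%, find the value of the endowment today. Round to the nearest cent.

D₁ = D₀ × (1 + g) = €24,800.00 × 1.018 = €25,246.4000
Growing perpetuity: P = D₁ / (r − g) = €25,246.4000 / (0.117 − 0.018) = €255,014.14

€255014.14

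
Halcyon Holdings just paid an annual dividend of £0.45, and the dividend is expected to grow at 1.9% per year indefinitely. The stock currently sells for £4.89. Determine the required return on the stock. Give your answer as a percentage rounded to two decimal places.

D₁ = £0.45 × 1.019 = £0.4586
P = D₁/(r − g) ⇒ r = D₁/P + g = £0.4586/£4.89 + 0.019 = 0.093773 + 0.019 = 0.112773

11.28%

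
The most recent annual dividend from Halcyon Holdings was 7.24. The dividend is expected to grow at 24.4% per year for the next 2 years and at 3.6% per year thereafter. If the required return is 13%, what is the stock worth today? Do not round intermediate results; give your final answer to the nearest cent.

D_1 = 9.00656
D_2 = 11.20416
Terminal value at year 2: TV = D_2×(1+g_2)/(r−g_2) = 11.60751/0.094 = 123.48415
P_0 = D_1/(1+r)^1 + D_2/(1+r)^2 + TV/(1+r)^2
    = 7.97041 + 8.77450 + 96.70621 = 113.45111

113.45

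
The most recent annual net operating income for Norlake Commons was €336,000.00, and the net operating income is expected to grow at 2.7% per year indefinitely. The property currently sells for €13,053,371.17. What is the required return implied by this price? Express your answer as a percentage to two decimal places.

D₁ = €336,000.00 × 1.027 = €345,072.0000
P = D₁/(r − g) ⇒ r = D₁/P + g = €345,072.0000/€13,053,371.17 + 0.027 = 0.026435 + 0.027 = 0.053435

5.34%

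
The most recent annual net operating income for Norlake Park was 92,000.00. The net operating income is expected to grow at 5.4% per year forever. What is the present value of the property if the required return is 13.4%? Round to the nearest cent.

D₁ = D₀ × (1 + g) = 92,000.00 × 1.054 = 96,968.0000
Growing perpetuity: P = D₁ / (r − g) = 96,968.0000 / (0.134 − 0.054) = 1,212,100.00

1212100.00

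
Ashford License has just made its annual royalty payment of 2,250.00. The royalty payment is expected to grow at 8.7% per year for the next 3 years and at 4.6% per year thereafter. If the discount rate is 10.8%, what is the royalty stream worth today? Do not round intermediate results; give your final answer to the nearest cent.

D_1 = 2445.75000
D_2 = 2658.53025
D_3 = 2889.82238
Terminal value at year 3: TV = D_3×(1+g_2)/(r−g_2) = 3022.75421/0.062 = 48754.10018
P_0 = D_1/(1+r)^1 + D_2/(1+r)^2 + D_3/(1+r)^3 + TV/(1+r)^3
    = 2207.35560 + 2165.51943 + 2124.47620 + 35841.96936 = 42339.32058

42339.32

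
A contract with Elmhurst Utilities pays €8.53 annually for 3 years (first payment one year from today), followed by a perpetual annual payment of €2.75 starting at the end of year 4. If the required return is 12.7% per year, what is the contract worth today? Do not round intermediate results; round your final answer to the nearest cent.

PV of 3-year annuity: €8.53 × [1 − (1+0.127)^−3] / 0.127 = 20.24367
Perpetuity value at year 3: €2.75 / 0.127 = 21.65354
PV of perpetuity: 21.65354 / (1+0.127)^3 = 15.12715
Total PV = 20.24367 + 15.12715 = 35.37083

€35.37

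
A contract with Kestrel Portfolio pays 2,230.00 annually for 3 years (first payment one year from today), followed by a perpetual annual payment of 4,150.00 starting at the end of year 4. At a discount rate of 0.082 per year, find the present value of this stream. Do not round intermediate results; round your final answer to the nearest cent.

PV of 3-year annuity: 2,230.00 × [1 − (1+0.082)^−3] / 0.082 = 5726.24987
Perpetuity value at year 3: 4,150.00 / 0.082 = 50609.75610
PV of perpetuity: 50609.75610 / (1+0.082)^3 = 39953.28213
Total PV = 5726.24987 + 39953.28213 = 45679.53200

45679.53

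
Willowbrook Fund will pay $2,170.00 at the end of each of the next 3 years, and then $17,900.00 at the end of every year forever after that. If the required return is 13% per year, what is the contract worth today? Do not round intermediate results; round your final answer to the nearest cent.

PV of 3-year annuity: $2,170.00 × [1 − (1+0.13)^−3] / 0.13 = 5123.70114
Perpetuity value at year 3: $17,900.00 / 0.13 = 137692.30769
PV of perpetuity: 137692.30769 / (1+0.13)^3 = 95427.67619
Total PV = 5123.70114 + 95427.67619 = 100551.37733

$100551.38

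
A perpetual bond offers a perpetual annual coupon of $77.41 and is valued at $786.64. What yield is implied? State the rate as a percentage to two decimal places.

9.84%

P = C/r ⇒ r = C/P = $77.41/$786.64 = 0.098406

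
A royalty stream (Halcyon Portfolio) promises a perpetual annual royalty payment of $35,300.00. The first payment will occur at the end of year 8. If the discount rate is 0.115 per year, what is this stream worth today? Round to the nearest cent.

$143269.19

Value at end of year 7: C / r = $35,300.00 / 0.115 = $306,956.5217
Discount to today: PV = $306,956.5217 / (1 + 0.115)^7 = $306,956.5217 / 2.142516 = $143,269.19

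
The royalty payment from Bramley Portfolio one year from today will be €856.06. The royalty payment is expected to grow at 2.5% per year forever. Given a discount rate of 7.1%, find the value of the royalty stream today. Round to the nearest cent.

Growing perpetuity: P = D₁ / (r − g) = €856.0600 / (0.071 − 0.025) = €18,610.00

€18610.00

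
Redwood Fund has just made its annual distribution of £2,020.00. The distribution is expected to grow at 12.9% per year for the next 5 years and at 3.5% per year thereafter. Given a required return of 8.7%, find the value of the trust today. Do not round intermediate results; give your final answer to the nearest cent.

£59929.94

D_1 = 2280.58000
D_2 = 2574.77482
D_3 = 2906.92077
D_4 = 3281.91355
D_5 = 3705.28040
Terminal value at year 5: TV = D_5×(1+g_2)/(r−g_2) = 3834.96521/0.052 = 73749.33103
P_0 = D_1/(1+r)^1 + D_2/(1+r)^2 + D_3/(1+r)^3 + D_4/(1+r)^4 + D_5/(1+r)^5 + TV/(1+r)^5
    = 2098.04968 + 2179.11507 + 2263.31271 + 2350.76362 + 2441.59349 + 48597.10123 = 59929.93581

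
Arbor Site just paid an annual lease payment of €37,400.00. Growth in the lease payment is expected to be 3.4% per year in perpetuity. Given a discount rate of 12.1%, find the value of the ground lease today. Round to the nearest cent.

€444501.15

D₁ = D₀ × (1 + g) = €37,400.00 × 1.034 = €38,671.6000
Growing perpetuity: P = D₁ / (r − g) = €38,671.6000 / (0.121 − 0.034) = €444,501.15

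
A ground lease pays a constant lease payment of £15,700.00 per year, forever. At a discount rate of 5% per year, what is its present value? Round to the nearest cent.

£314000.00

Level perpetuity: PV = C / r = £15,700.00 / 0.05 = £314,000.00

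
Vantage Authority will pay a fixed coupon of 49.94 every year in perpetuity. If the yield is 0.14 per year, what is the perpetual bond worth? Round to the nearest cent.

356.71

Level perpetuity: PV = C / r = 49.94 / 0.14 = 356.71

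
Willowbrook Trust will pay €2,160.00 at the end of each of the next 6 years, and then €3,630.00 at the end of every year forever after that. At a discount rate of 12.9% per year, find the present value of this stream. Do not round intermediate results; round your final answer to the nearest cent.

PV of 6-year annuity: €2,160.00 × [1 − (1+0.129)^−6] / 0.129 = 8658.80691
Perpetuity value at year 6: €3,630.00 / 0.129 = 28139.53488
PV of perpetuity: 28139.53488 / (1+0.129)^6 = 13587.92882
Total PV = 8658.80691 + 13587.92882 = 22246.73573

€22246.74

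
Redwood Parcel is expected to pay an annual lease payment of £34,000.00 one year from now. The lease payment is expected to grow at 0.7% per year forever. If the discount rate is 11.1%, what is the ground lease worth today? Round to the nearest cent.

£326923.08

Growing perpetuity: P = D₁ / (r − g) = £34,000.0000 / (0.111 − 0.007) = £326,923.08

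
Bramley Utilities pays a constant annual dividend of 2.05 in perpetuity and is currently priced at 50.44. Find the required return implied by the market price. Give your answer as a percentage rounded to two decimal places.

4.06%

P = C/r ⇒ r = C/P = 2.05/50.44 = 0.040642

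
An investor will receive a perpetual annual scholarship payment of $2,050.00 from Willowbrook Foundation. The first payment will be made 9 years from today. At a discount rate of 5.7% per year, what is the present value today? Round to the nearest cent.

Value at end of year 8: C / r = $2,050.00 / 0.057 = $35,964.9123
Discount to today: PV = $35,964.9123 / (1 + 0.057)^8 = $35,964.9123 / 1.558116 = $23,082.30

$23082.30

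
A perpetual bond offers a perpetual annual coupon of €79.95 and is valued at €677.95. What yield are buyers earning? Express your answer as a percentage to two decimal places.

P = C/r ⇒ r = C/P = €79.95/€677.95 = 0.117929

11.79%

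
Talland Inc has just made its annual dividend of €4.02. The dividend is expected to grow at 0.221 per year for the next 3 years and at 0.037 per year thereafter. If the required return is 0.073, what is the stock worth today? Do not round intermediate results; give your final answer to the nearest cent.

D_1 = 4.90842
D_2 = 5.99318
D_3 = 7.31767
Terminal value at year 3: TV = D_3×(1+g_2)/(r−g_2) = 7.58843/0.036 = 210.78966
P_0 = D_1/(1+r)^1 + D_2/(1+r)^2 + D_3/(1+r)^3 + TV/(1+r)^3
    = 4.57448 + 5.20545 + 5.92344 + 170.62793 = 186.33130

€186.33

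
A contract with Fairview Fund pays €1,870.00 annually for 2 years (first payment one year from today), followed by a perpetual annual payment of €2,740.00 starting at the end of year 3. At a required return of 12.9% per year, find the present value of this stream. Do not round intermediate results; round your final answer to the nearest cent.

PV of 2-year annuity: €1,870.00 × [1 − (1+0.129)^−2] / 0.129 = 3123.41279
Perpetuity value at year 2: €2,740.00 / 0.129 = 21240.31008
PV of perpetuity: 21240.31008 / (1+0.129)^2 = 16663.75872
Total PV = 3123.41279 + 16663.75872 = 19787.17151

€19787.17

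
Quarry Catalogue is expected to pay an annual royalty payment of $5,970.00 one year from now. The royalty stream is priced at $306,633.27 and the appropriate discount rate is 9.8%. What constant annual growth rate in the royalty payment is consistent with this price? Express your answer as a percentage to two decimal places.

P = D₁/(r−g) ⇒ g = r − D₁/P = 0.098 − $5,970.00/$306,633.27 = 0.078530

7.85%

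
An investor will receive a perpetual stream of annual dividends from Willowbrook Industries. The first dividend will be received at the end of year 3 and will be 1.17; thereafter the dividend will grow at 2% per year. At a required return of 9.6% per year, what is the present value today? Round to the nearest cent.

Value at end of year 2: C₁ / (r − g) = 1.17 / (0.096 − 0.02) = 15.3947
Discount to today: PV = 15.3947 / (1 + 0.096)^2 = 15.3947 / 1.201216 = 12.82

12.82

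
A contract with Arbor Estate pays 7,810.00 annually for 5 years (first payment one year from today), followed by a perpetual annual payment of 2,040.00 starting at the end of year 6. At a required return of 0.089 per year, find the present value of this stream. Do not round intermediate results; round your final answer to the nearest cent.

45422.99

PV of 5-year annuity: 7,810.00 × [1 − (1+0.089)^−5] / 0.089 = 30457.16193
Perpetuity value at year 5: 2,040.00 / 0.089 = 22921.34831
PV of perpetuity: 22921.34831 / (1+0.089)^5 = 14965.82843
Total PV = 30457.16193 + 14965.82843 = 45422.99035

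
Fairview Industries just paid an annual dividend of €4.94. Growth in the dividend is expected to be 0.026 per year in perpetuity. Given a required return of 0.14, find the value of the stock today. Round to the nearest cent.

D₁ = D₀ × (1 + g) = €4.94 × 1.026 = €5.0684
Growing perpetuity: P = D₁ / (r − g) = €5.0684 / (0.14 − 0.026) = €44.46

€44.46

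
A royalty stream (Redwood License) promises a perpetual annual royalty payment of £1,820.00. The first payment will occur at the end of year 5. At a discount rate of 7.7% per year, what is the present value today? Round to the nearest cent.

£17567.82

Value at end of year 4: C / r = £1,820.00 / 0.077 = £23,636.3636
Discount to today: PV = £23,636.3636 / (1 + 0.077)^4 = £23,636.3636 / 1.345435 = £17,567.82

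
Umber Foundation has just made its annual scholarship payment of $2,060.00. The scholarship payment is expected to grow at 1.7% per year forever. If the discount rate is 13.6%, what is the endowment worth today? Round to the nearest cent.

D₁ = D₀ × (1 + g) = $2,060.00 × 1.017 = $2,095.0200
Growing perpetuity: P = D₁ / (r − g) = $2,095.0200 / (0.136 − 0.017) = $17,605.21

$17605.21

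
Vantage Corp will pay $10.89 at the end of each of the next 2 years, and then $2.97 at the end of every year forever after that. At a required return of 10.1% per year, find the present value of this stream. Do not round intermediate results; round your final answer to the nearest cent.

$43.13

PV of 2-year annuity: $10.89 × [1 − (1+0.101)^−2] / 0.101 = 18.87467
Perpetuity value at year 2: $2.97 / 0.101 = 29.40594
PV of perpetuity: 29.40594 / (1+0.101)^2 = 24.25830
Total PV = 18.87467 + 24.25830 = 43.13297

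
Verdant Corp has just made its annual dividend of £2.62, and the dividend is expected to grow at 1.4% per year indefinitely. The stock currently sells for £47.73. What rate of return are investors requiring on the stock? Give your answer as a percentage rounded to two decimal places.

D₁ = £2.62 × 1.014 = £2.6567
P = D₁/(r − g) ⇒ r = D₁/P + g = £2.6567/£47.73 + 0.014 = 0.055661 + 0.014 = 0.069661

6.97%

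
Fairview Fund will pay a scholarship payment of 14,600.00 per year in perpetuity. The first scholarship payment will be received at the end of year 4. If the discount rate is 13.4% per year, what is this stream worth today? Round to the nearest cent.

74715.19

Value at end of year 3: C / r = 14,600.00 / 0.134 = 108,955.2239
Discount to today: PV = 108,955.2239 / (1 + 0.134)^3 = 108,955.2239 / 1.458274 = 74,715.19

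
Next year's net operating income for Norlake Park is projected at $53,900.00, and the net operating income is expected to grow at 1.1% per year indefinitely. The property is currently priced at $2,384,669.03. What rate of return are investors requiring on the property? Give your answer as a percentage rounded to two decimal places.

P = D₁/(r − g) ⇒ r = D₁/P + g = $53,900.0000/$2,384,669.03 + 0.011 = 0.022603 + 0.011 = 0.033603

3.36%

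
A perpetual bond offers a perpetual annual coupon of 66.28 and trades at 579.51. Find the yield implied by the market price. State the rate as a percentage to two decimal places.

P = C/r ⇒ r = C/P = 66.28/579.51 = 0.114372

11.44%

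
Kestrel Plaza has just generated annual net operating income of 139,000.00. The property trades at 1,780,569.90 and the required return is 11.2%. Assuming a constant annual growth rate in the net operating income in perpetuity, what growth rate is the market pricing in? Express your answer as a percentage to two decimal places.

3.15%

P = D₀(1+g)/(r−g) ⇒ P(r−g) = D₀(1+g) ⇒ g(P+D₀) = P·r − D₀
g = (P·r − D₀)/(P + D₀) = (1,780,569.90×0.112 − 139,000.00) / (1,780,569.90 + 139,000.00) = 0.031478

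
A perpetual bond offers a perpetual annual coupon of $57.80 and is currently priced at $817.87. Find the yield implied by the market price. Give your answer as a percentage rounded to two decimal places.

7.07%

P = C/r ⇒ r = C/P = $57.80/$817.87 = 0.070671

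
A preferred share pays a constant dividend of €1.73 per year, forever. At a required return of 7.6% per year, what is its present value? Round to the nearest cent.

Level perpetuity: PV = C / r = €1.73 / 0.076 = €22.76

€22.76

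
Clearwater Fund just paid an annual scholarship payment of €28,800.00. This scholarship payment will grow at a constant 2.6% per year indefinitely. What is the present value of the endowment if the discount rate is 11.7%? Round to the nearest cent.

D₁ = D₀ × (1 + g) = €28,800.00 × 1.026 = €29,548.8000
Growing perpetuity: P = D₁ / (r − g) = €29,548.8000 / (0.117 − 0.026) = €324,712.09

€324712.09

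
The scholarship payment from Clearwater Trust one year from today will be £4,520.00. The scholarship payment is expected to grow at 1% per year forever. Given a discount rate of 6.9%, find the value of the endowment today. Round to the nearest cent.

£76610.17

Growing perpetuity: P = D₁ / (r − g) = £4,520.0000 / (0.069 − 0.01) = £76,610.17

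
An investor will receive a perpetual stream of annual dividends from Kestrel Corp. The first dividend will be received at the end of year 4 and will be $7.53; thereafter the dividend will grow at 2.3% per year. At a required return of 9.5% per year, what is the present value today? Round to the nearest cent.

$79.66

Value at end of year 3: C₁ / (r − g) = $7.53 / (0.095 − 0.023) = $104.5833
Discount to today: PV = $104.5833 / (1 + 0.095)^3 = $104.5833 / 1.312932 = $79.66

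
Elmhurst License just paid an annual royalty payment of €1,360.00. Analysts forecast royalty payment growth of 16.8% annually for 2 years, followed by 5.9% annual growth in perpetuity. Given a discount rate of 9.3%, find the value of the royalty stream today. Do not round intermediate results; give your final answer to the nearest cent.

€51379.18

D_1 = 1588.48000
D_2 = 1855.34464
Terminal value at year 2: TV = D_2×(1+g_2)/(r−g_2) = 1964.80997/0.034 = 57788.52864
P_0 = D_1/(1+r)^1 + D_2/(1+r)^2 + TV/(1+r)^2
    = 1453.32113 + 1553.04582 + 48372.80962 = 51379.17658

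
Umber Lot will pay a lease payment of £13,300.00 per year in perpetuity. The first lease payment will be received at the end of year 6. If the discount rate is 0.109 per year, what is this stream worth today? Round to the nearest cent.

Value at end of year 5: C / r = £13,300.00 / 0.109 = £122,018.3486
Discount to today: PV = £122,018.3486 / (1 + 0.109)^5 = £122,018.3486 / 1.677481 = £72,739.01

£72739.01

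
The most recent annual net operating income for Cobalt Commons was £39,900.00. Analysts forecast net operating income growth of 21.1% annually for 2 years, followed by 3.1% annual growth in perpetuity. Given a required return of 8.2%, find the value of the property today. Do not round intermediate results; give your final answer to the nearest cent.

D_1 = 48318.90000
D_2 = 58514.18790
Terminal value at year 2: TV = D_2×(1+g_2)/(r−g_2) = 60328.12772/0.051 = 1182904.46519
P_0 = D_1/(1+r)^1 + D_2/(1+r)^2 + TV/(1+r)^2
    = 44657.02403 + 49981.19787 + 1010404.21585 = 1105042.43775

£1105042.44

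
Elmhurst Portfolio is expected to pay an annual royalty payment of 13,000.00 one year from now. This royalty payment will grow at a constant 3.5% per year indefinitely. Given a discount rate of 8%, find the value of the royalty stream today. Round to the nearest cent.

288888.89

Growing perpetuity: P = D₁ / (r − g) = 13,000.0000 / (0.08 − 0.035) = 288,888.89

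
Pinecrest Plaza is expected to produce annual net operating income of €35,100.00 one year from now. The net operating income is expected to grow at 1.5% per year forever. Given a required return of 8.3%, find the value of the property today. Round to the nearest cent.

€516176.47

Growing perpetuity: P = D₁ / (r − g) = €35,100.0000 / (0.083 − 0.015) = €516,176.47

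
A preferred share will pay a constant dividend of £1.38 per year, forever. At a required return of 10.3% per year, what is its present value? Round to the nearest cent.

£13.40

Level perpetuity: PV = C / r = £1.38 / 0.103 = £13.40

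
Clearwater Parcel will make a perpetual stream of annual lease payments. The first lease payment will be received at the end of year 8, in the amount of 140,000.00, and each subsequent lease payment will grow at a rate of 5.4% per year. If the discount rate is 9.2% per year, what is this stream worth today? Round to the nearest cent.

Value at end of year 7: C₁ / (r − g) = 140,000.00 / (0.092 − 0.054) = 3,684,210.5263
Discount to today: PV = 3,684,210.5263 / (1 + 0.092)^7 = 3,684,210.5263 / 1.851648 = 1,989,692.53

1989692.53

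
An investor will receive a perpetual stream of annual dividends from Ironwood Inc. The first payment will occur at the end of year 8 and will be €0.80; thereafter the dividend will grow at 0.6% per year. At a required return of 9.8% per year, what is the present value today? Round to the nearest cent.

Value at end of year 7: C₁ / (r − g) = €0.80 / (0.098 − 0.006) = €8.6957
Discount to today: PV = €8.6957 / (1 + 0.098)^7 = €8.6957 / 1.924050 = €4.52

€4.52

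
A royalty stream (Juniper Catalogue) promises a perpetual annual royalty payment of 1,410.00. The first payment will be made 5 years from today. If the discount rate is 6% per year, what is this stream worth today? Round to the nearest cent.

Value at end of year 4: C / r = 1,410.00 / 0.06 = 23,500.0000
Discount to today: PV = 23,500.0000 / (1 + 0.06)^4 = 23,500.0000 / 1.262477 = 18,614.20

18614.20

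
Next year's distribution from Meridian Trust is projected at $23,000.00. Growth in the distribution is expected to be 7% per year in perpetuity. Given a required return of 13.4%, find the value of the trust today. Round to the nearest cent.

Growing perpetuity: P = D₁ / (r − g) = $23,000.0000 / (0.134 − 0.07) = $359,375.00

$359375.00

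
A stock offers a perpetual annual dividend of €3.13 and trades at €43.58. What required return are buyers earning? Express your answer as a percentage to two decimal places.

P = C/r ⇒ r = C/P = €3.13/€43.58 = 0.071822

7.18%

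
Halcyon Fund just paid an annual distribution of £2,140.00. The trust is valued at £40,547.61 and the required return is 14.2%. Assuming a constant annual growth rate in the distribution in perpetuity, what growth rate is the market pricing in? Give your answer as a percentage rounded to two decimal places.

8.47%

P = D₀(1+g)/(r−g) ⇒ P(r−g) = D₀(1+g) ⇒ g(P+D₀) = P·r − D₀
g = (P·r − D₀)/(P + D₀) = (£40,547.61×0.142 − £2,140.00) / (£40,547.61 + £2,140.00) = 0.084750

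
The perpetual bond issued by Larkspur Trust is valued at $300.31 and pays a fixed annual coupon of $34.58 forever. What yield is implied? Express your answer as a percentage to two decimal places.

11.51%

P = C/r ⇒ r = C/P = $34.58/$300.31 = 0.115148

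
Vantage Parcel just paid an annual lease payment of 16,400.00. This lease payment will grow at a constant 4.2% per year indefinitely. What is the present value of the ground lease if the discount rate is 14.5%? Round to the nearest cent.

165910.68

D₁ = D₀ × (1 + g) = 16,400.00 × 1.042 = 17,088.8000
Growing perpetuity: P = D₁ / (r − g) = 17,088.8000 / (0.145 − 0.042) = 165,910.68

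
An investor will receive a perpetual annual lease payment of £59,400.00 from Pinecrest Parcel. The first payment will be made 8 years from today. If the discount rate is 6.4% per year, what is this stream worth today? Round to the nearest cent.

£601194.61

Value at end of year 7: C / r = £59,400.00 / 0.064 = £928,125.0000
Discount to today: PV = £928,125.0000 / (1 + 0.064)^7 = £928,125.0000 / 1.543801 = £601,194.61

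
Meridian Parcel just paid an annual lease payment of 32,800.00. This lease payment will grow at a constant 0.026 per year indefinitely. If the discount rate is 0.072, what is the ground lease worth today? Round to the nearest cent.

D₁ = D₀ × (1 + g) = 32,800.00 × 1.026 = 33,652.8000
Growing perpetuity: P = D₁ / (r − g) = 33,652.8000 / (0.072 − 0.026) = 731,582.61

731582.61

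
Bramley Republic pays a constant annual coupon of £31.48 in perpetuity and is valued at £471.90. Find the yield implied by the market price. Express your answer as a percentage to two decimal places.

6.67%

P = C/r ⇒ r = C/P = £31.48/£471.90 = 0.066709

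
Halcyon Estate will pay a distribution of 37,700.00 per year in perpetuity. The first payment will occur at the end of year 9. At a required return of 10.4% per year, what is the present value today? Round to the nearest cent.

Value at end of year 8: C / r = 37,700.00 / 0.104 = 362,500.0000
Discount to today: PV = 362,500.0000 / (1 + 0.104)^8 = 362,500.0000 / 2.206747 = 164,268.93

164268.93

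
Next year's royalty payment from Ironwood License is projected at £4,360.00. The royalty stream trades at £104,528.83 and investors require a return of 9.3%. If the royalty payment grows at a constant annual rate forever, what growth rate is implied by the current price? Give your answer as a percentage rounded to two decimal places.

5.13%

P = D₁/(r−g) ⇒ g = r − D₁/P = 0.093 − £4,360.00/£104,528.83 = 0.051289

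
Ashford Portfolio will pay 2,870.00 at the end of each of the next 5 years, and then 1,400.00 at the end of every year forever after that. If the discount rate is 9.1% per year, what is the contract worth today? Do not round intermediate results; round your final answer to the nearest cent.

PV of 5-year annuity: 2,870.00 × [1 − (1+0.091)^−5] / 0.091 = 11134.39404
Perpetuity value at year 5: 1,400.00 / 0.091 = 15384.61538
PV of perpetuity: 15384.61538 / (1+0.091)^5 = 9953.20366
Total PV = 11134.39404 + 9953.20366 = 21087.59770

21087.60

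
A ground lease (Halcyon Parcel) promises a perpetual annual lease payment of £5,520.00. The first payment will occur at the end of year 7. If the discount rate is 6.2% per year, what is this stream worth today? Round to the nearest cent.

£62058.36

Value at end of year 6: C / r = £5,520.00 / 0.062 = £89,032.2581
Discount to today: PV = £89,032.2581 / (1 + 0.062)^6 = £89,032.2581 / 1.434654 = £62,058.36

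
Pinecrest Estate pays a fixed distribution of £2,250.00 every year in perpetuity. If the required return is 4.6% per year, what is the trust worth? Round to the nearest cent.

£48913.04

Level perpetuity: PV = C / r = £2,250.00 / 0.046 = £48,913.04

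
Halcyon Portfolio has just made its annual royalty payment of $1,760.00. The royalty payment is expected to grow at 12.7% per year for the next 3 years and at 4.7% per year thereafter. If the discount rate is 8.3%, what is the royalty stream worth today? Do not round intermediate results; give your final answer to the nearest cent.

D_1 = 1983.52000
D_2 = 2235.42704
D_3 = 2519.32627
Terminal value at year 3: TV = D_3×(1+g_2)/(r−g_2) = 2637.73461/0.036 = 73270.40580
P_0 = D_1/(1+r)^1 + D_2/(1+r)^2 + D_3/(1+r)^3 + TV/(1+r)^3
    = 1831.50508 + 1905.91526 + 1983.34856 + 57682.38740 = 63403.15630

$63403.16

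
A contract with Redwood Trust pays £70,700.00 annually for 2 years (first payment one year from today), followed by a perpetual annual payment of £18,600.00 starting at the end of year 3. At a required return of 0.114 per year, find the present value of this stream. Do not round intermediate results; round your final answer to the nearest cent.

PV of 2-year annuity: £70,700.00 × [1 − (1+0.114)^−2] / 0.114 = 120435.35999
Perpetuity value at year 2: £18,600.00 / 0.114 = 163157.89474
PV of perpetuity: 163157.89474 / (1+0.114)^2 = 131473.34459
Total PV = 120435.35999 + 131473.34459 = 251908.70457

£251908.70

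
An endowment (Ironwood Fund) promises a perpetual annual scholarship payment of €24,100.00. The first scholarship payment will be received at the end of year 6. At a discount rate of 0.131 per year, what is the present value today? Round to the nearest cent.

€99410.61

Value at end of year 5: C / r = €24,100.00 / 0.131 = €183,969.4656
Discount to today: PV = €183,969.4656 / (1 + 0.131)^5 = €183,969.4656 / 1.850602 = €99,410.61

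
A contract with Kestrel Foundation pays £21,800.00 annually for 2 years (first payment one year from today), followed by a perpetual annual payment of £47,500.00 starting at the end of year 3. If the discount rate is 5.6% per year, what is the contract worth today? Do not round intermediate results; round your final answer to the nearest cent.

PV of 2-year annuity: £21,800.00 × [1 − (1+0.056)^−2] / 0.056 = 40193.12443
Perpetuity value at year 2: £47,500.00 / 0.056 = 848214.28571
PV of perpetuity: 848214.28571 / (1+0.056)^2 = 760637.52378
Total PV = 40193.12443 + 760637.52378 = 800830.64820

£800830.65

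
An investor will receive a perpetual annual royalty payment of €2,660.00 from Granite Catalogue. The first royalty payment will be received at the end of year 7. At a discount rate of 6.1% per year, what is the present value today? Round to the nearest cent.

Value at end of year 6: C / r = €2,660.00 / 0.061 = €43,606.5574
Discount to today: PV = €43,606.5574 / (1 + 0.061)^6 = €43,606.5574 / 1.426567 = €30,567.47

€30567.47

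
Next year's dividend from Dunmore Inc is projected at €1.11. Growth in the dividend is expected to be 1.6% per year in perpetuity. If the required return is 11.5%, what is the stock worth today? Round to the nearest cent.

€11.21

Growing perpetuity: P = D₁ / (r − g) = €1.1100 / (0.115 − 0.016) = €11.21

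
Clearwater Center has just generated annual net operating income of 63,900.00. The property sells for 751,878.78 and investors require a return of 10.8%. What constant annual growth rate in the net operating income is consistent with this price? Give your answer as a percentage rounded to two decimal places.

P = D₀(1+g)/(r−g) ⇒ P(r−g) = D₀(1+g) ⇒ g(P+D₀) = P·r − D₀
g = (P·r − D₀)/(P + D₀) = (751,878.78×0.108 − 63,900.00) / (751,878.78 + 63,900.00) = 0.021210

2.12%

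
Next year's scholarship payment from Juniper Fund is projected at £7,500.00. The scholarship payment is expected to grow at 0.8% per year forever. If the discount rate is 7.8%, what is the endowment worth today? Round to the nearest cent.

£107142.86

Growing perpetuity: P = D₁ / (r − g) = £7,500.0000 / (0.078 − 0.008) = £107,142.86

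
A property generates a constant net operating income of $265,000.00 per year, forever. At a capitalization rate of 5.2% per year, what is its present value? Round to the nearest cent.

$5096153.85

Level perpetuity: PV = C / r = $265,000.00 / 0.052 = $5,096,153.85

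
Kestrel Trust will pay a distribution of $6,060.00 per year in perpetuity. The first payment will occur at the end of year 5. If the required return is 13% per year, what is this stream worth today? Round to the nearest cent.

Value at end of year 4: C / r = $6,060.00 / 0.13 = $46,615.3846
Discount to today: PV = $46,615.3846 / (1 + 0.13)^4 = $46,615.3846 / 1.630474 = $28,590.09

$28590.09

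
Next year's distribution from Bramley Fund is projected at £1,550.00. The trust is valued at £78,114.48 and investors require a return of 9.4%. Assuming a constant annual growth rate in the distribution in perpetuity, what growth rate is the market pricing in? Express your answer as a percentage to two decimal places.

P = D₁/(r−g) ⇒ g = r − D₁/P = 0.094 − £1,550.00/£78,114.48 = 0.074157

7.42%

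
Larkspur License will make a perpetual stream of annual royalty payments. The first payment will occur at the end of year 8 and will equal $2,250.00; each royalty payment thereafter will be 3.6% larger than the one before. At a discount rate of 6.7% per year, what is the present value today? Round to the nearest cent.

Value at end of year 7: C₁ / (r − g) = $2,250.00 / (0.067 − 0.036) = $72,580.6452
Discount to today: PV = $72,580.6452 / (1 + 0.067)^7 = $72,580.6452 / 1.574530 = $46,096.71

$46096.71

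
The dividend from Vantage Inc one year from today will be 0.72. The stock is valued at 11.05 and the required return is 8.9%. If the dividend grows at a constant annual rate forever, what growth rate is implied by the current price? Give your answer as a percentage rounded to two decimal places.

P = D₁/(r−g) ⇒ g = r − D₁/P = 0.089 − 0.72/11.05 = 0.023842

2.38%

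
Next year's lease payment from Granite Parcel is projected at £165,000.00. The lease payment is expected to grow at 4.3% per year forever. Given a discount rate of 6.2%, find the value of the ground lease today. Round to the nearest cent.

Growing perpetuity: P = D₁ / (r − g) = £165,000.0000 / (0.062 − 0.043) = £8,684,210.53

£8684210.53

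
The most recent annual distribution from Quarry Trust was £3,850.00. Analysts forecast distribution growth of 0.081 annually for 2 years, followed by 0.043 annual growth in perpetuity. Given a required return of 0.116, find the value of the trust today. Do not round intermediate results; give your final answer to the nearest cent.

£58952.90

D_1 = 4161.85000
D_2 = 4498.95985
Terminal value at year 2: TV = D_2×(1+g_2)/(r−g_2) = 4692.41512/0.073 = 64279.65923
P_0 = D_1/(1+r)^1 + D_2/(1+r)^2 + TV/(1+r)^2
    = 3729.25627 + 3612.29931 + 51611.34494 = 58952.90053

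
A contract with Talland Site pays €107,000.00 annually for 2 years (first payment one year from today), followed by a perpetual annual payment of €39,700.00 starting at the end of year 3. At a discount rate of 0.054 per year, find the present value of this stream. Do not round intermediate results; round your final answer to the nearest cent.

PV of 2-year annuity: €107,000.00 × [1 − (1+0.054)^−2] / 0.054 = 197834.93982
Perpetuity value at year 2: €39,700.00 / 0.054 = 735185.18519
PV of perpetuity: 735185.18519 / (1+0.054)^2 = 661782.87574
Total PV = 197834.93982 + 661782.87574 = 859617.81556

€859617.82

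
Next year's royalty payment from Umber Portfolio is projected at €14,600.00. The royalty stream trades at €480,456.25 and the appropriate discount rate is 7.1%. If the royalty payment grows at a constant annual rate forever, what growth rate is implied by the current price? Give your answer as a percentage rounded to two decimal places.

P = D₁/(r−g) ⇒ g = r − D₁/P = 0.071 − €14,600.00/€480,456.25 = 0.040612

4.06%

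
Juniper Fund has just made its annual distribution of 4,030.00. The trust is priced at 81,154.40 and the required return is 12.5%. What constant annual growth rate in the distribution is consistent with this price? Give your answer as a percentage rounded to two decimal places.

7.18%

P = D₀(1+g)/(r−g) ⇒ P(r−g) = D₀(1+g) ⇒ g(P+D₀) = P·r − D₀
g = (P·r − D₀)/(P + D₀) = (81,154.40×0.125 − 4,030.00) / (81,154.40 + 4,030.00) = 0.071777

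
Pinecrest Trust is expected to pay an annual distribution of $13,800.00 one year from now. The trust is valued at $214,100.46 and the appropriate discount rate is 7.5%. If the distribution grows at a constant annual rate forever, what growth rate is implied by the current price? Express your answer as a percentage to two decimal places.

P = D₁/(r−g) ⇒ g = r − D₁/P = 0.075 − $13,800.00/$214,100.46 = 0.010544

1.05%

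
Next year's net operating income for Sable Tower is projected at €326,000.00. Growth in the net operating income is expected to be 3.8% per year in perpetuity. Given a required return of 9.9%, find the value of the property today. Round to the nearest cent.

Growing perpetuity: P = D₁ / (r − g) = €326,000.0000 / (0.099 − 0.038) = €5,344,262.30

€5344262.30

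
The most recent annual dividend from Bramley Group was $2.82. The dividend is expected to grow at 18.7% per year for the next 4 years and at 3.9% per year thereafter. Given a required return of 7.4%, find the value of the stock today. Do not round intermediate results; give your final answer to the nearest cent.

$139.48

D_1 = 3.34734
D_2 = 3.97329
D_3 = 4.71630
D_4 = 5.59825
Terminal value at year 4: TV = D_4×(1+g_2)/(r−g_2) = 5.81658/0.035 = 166.18793
P_0 = D_1/(1+r)^1 + D_2/(1+r)^2 + D_3/(1+r)^3 + D_4/(1+r)^4 + TV/(1+r)^4
    = 3.11670 + 3.44463 + 3.80705 + 4.20760 + 124.90573 = 139.48171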